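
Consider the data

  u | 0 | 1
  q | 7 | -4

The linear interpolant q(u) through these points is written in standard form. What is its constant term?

7

Build the Lagrange basis polynomials:
L_0(u) = (u - 1) / [-1] = -u + 1
L_1(u) = u / [1] = u
q(u) = 7·L_0 + (-4)·L_1
Only the constant term is needed; take it from each L_i and combine:
7·(1) + (-4)·(0) = 7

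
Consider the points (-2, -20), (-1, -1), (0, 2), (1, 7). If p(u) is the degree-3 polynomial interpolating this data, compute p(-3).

-73

Evaluate each Lagrange basis at u = -3:
L_0(-3) = (-2)·(-3)·(-4)/[(-1)·(-2)·(-3)] = 4
L_1(-3) = (-1)·(-3)·(-4)/[(1)·(-1)·(-2)] = -6
L_2(-3) = (-1)·(-2)·(-4)/[(2)·(1)·(-1)] = 4
L_3(-3) = (-1)·(-2)·(-3)/[(3)·(2)·(1)] = -1
Sum: (-20)·(4) + (-1)·(-6) + 2·(4) + 7·(-1) = -73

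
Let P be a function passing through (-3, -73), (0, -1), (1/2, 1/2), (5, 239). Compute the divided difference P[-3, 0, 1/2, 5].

P[-3,0] = (-1 - (-73)) / (0 - (-3)) = 24
P[0,1/2] = (1/2 - (-1)) / (1/2 - 0) = 3
P[1/2,5] = (239 - 1/2) / (5 - 1/2) = 53
P[-3,0,1/2] = (3 - 24) / (1/2 - (-3)) = -6
P[0,1/2,5] = (53 - 3) / (5 - 0) = 10
P[-3,0,1/2,5] = (10 - (-6)) / (5 - (-3)) = 2

2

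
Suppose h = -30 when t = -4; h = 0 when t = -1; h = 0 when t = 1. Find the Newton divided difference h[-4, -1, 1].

-2

h[-4,-1] = (0 - (-30)) / (-1 - (-4)) = 10
h[-1,1] = (0 - 0) / (1 - (-1)) = 0
h[-4,-1,1] = (0 - 10) / (1 - (-4)) = -2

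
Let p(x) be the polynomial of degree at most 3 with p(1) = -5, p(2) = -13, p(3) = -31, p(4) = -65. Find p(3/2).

Evaluate each Lagrange basis at x = 3/2:
L_0(3/2) = (-1/2)·(-3/2)·(-5/2)/[(-1)·(-2)·(-3)] = 5/16
L_1(3/2) = (1/2)·(-3/2)·(-5/2)/[(1)·(-1)·(-2)] = 15/16
L_2(3/2) = (1/2)·(-1/2)·(-5/2)/[(2)·(1)·(-1)] = -5/16
L_3(3/2) = (1/2)·(-1/2)·(-3/2)/[(3)·(2)·(1)] = 1/16
Sum: (-5)·(5/16) + (-13)·(15/16) + (-31)·(-5/16) + (-65)·(1/16) = -65/8

-65/8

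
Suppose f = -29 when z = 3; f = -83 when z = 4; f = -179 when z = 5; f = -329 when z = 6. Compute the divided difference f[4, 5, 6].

-27

f[4,5] = (-179 - (-83)) / (5 - 4) = -96
f[5,6] = (-329 - (-179)) / (6 - 5) = -150
f[4,5,6] = (-150 - (-96)) / (6 - 4) = -27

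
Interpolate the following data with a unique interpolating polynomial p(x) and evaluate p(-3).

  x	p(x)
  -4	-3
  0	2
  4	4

-47/32

Evaluate each Lagrange basis at x = -3:
L_0(-3) = (-3)·(-7)/[(-4)·(-8)] = 21/32
L_1(-3) = (1)·(-7)/[(4)·(-4)] = 7/16
L_2(-3) = (1)·(-3)/[(8)·(4)] = -3/32
Sum: (-3)·(21/32) + 2·(7/16) + 4·(-3/32) = -47/32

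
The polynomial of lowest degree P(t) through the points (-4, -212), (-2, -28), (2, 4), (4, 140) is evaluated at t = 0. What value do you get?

L_0(0) = (2)·(-2)·(-4)/[(-2)·(-6)·(-8)] = -1/6
L_1(0) = (4)·(-2)·(-4)/[(2)·(-4)·(-6)] = 2/3
L_2(0) = (4)·(2)·(-4)/[(6)·(4)·(-2)] = 2/3
L_3(0) = (4)·(2)·(-2)/[(8)·(6)·(2)] = -1/6
Sum: (-212)·(-1/6) + (-28)·(2/3) + 4·(2/3) + 140·(-1/6) = -4

-4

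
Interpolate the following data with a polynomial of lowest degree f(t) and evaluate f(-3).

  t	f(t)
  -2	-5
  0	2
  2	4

Using Newton's divided-difference form:
f[-2,0] = (2 - (-5)) / (0 - (-2)) = 7/2
f[0,2] = (4 - 2) / (2 - 0) = 1
f[-2,0,2] = (1 - 7/2) / (2 - (-2)) = -5/8
f(-3) = -5 + (7/2)·(-1) + (-5/8)·(-1)·(-3) = -83/8

-83/8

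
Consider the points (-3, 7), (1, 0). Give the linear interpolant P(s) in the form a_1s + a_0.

Build the Lagrange basis polynomials:
L_0(s) = (s - 1) / [-4] = -(1/4)s + 1/4
L_1(s) = (s + 3) / [4] = (1/4)s + 3/4
P(s) = 7·L_0 + 0·L_1
  7·L_0(s) = -(7/4)s + 7/4
  0·L_1(s) = 0
Adding term by term: -(7/4)s + 7/4

P(s) = -(7/4)s + 7/4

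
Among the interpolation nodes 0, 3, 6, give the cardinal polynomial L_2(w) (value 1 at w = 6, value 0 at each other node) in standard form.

L_2(w) = (1/18)w^2 - (1/6)w

L_2(w) = w(w - 3) / [(6)·(3)]
       = (w^2 - 3w) / (18)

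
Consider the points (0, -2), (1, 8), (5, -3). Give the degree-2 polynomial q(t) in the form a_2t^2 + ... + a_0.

q(t) = -(51/20)t^2 + (251/20)t - 2

Build the Lagrange basis polynomials:
L_0(t) = (t - 1)(t - 5) / [5] = (1/5)t^2 - (6/5)t + 1
L_1(t) = t(t - 5) / [-4] = -(1/4)t^2 + (5/4)t
L_2(t) = t(t - 1) / [20] = (1/20)t^2 - (1/20)t
q(t) = (-2)·L_0 + 8·L_1 + (-3)·L_2
  (-2)·L_0(t) = -(2/5)t^2 + (12/5)t - 2
  8·L_1(t) = -2t^2 + 10t
  (-3)·L_2(t) = -(3/20)t^2 + (3/20)t
Adding term by term: -(51/20)t^2 + (251/20)t - 2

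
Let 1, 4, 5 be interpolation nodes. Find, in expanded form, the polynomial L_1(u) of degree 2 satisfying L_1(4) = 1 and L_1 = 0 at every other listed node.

L_1(u) = (u - 1)(u - 5) / [(3)·(-1)]
       = (u^2 - 6u + 5) / (-3)

L_1(u) = -(1/3)u^2 + 2u - 5/3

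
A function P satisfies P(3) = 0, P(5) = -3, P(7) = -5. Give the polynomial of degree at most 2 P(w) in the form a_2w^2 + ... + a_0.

P(w) = (1/8)w^2 - (5/2)w + 51/8

Build the Lagrange basis polynomials:
L_0(w) = (w - 5)(w - 7) / [8] = (1/8)w^2 - (3/2)w + 35/8
L_1(w) = (w - 3)(w - 7) / [-4] = -(1/4)w^2 + (5/2)w - 21/4
L_2(w) = (w - 3)(w - 5) / [8] = (1/8)w^2 - w + 15/8
P(w) = 0·L_0 + (-3)·L_1 + (-5)·L_2
  0·L_0(w) = 0
  (-3)·L_1(w) = (3/4)w^2 - (15/2)w + 63/4
  (-5)·L_2(w) = -(5/8)w^2 + 5w - 75/8
Adding term by term: (1/8)w^2 - (5/2)w + 51/8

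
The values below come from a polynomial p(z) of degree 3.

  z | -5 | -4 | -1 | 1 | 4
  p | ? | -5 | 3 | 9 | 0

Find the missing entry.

-18/5

The 4 known values determine p uniquely (degree ≤ 3).
L_0(-5) = (-4)·(-6)·(-9)/[(-3)·(-5)·(-8)] = 9/5
L_1(-5) = (-1)·(-6)·(-9)/[(3)·(-2)·(-5)] = -9/5
L_2(-5) = (-1)·(-4)·(-9)/[(5)·(2)·(-3)] = 6/5
L_3(-5) = (-1)·(-4)·(-6)/[(8)·(5)·(3)] = -1/5
Sum: (-5)·(9/5) + 3·(-9/5) + 9·(6/5) + 0 = -18/5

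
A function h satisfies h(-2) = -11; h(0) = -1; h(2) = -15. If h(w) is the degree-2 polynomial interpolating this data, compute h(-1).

-3

L_0(-1) = (-1)·(-3)/[(-2)·(-4)] = 3/8
L_1(-1) = (1)·(-3)/[(2)·(-2)] = 3/4
L_2(-1) = (1)·(-1)/[(4)·(2)] = -1/8
Sum: (-11)·(3/8) + (-1)·(3/4) + (-15)·(-1/8) = -3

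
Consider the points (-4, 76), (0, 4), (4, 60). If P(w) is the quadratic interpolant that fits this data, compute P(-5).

114

Using Newton's divided-difference form:
P[-4,0] = (4 - 76) / (0 - (-4)) = -18
P[0,4] = (60 - 4) / (4 - 0) = 14
P[-4,0,4] = (14 - (-18)) / (4 - (-4)) = 4
P(-5) = 76 + (-18)·(-1) + 4·(-1)·(-5) = 114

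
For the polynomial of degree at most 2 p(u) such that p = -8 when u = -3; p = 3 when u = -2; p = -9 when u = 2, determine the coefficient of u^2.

-14/5

The leading coefficient equals the top divided difference p[-3,-2,2].
p[-3,-2] = (3 - (-8)) / (-2 - (-3)) = 11
p[-2,2] = (-9 - 3) / (2 - (-2)) = -3
p[-3,-2,2] = (-3 - 11) / (2 - (-3)) = -14/5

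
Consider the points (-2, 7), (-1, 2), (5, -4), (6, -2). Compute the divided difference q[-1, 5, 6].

q[-1,5] = (-4 - 2) / (5 - (-1)) = -1
q[5,6] = (-2 - (-4)) / (6 - 5) = 2
q[-1,5,6] = (2 - (-1)) / (6 - (-1)) = 3/7

3/7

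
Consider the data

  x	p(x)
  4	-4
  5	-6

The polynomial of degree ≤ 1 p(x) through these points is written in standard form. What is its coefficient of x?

L_0(x) = (x - 5) / [-1] = -x + 5
L_1(x) = (x - 4) / [1] = x - 4
p(x) = (-4)·L_0 + (-6)·L_1
Only the coefficient of x is needed; take it from each L_i and combine:
(-4)·(-1) + (-6)·(1) = -2

-2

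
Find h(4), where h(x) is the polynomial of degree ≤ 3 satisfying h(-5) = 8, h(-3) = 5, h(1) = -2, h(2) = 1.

373/20

L_0(4) = (7)·(3)·(2)/[(-2)·(-6)·(-7)] = -1/2
L_1(4) = (9)·(3)·(2)/[(2)·(-4)·(-5)] = 27/20
L_2(4) = (9)·(7)·(2)/[(6)·(4)·(-1)] = -21/4
L_3(4) = (9)·(7)·(3)/[(7)·(5)·(1)] = 27/5
Sum: 8·(-1/2) + 5·(27/20) + (-2)·(-21/4) + 1·(27/5) = 373/20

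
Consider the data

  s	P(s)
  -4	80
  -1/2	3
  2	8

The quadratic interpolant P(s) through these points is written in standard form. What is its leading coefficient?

Build the Lagrange basis polynomials:
L_0(s) = (s + 1/2)(s - 2) / [21] = (1/21)s^2 - (1/14)s - 1/21
L_1(s) = (s + 4)(s - 2) / [-35/4] = -(4/35)s^2 - (8/35)s + 32/35
L_2(s) = (s + 4)(s + 1/2) / [15] = (1/15)s^2 + (3/10)s + 2/15
P(s) = 80·L_0 + 3·L_1 + 8·L_2
Only the coefficient of s^2 is needed; take it from each L_i and combine:
80·(1/21) + 3·(-4/35) + 8·(1/15) = 4

4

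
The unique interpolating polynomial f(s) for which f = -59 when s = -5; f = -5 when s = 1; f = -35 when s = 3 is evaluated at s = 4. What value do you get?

-59

Using Newton's divided-difference form:
f[-5,1] = (-5 - (-59)) / (1 - (-5)) = 9
f[1,3] = (-35 - (-5)) / (3 - 1) = -15
f[-5,1,3] = (-15 - 9) / (3 - (-5)) = -3
f(4) = -59 + 9·(9) + (-3)·(9)·(3) = -59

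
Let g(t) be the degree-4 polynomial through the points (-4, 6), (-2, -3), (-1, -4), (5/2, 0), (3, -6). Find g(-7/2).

26/7

Using Newton's divided-difference form:
g[-4,-2] = (-3 - 6) / (-2 - (-4)) = -9/2
g[-2,-1] = (-4 - (-3)) / (-1 - (-2)) = -1
g[-1,5/2] = (0 - (-4)) / (5/2 - (-1)) = 8/7
g[5/2,3] = (-6 - 0) / (3 - 5/2) = -12
g[-4,-2,-1] = (-1 - (-9/2)) / (-1 - (-4)) = 7/6
g[-2,-1,5/2] = (8/7 - (-1)) / (5/2 - (-2)) = 10/21
g[-1,5/2,3] = (-12 - 8/7) / (3 - (-1)) = -23/7
g[-4,-2,-1,5/2] = (10/21 - 7/6) / (5/2 - (-4)) = -29/273
g[-2,-1,5/2,3] = (-23/7 - 10/21) / (3 - (-2)) = -79/105
g[-4,-2,-1,5/2,3] = (-79/105 - (-29/273)) / (3 - (-4)) = -6/65
g(-7/2) = 6 + (-9/2)·(1/2) + (7/6)·(1/2)·(-3/2) + (-29/273)·(1/2)·(-3/2)·(-5/2) + (-6/65)·(1/2)·(-3/2)·(-5/2)·(-6) = 26/7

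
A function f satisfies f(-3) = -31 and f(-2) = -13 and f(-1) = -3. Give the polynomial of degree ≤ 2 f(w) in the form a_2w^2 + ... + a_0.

f(w) = -4w^2 - 2w - 1

Newton's divided differences:
f[-3,-2] = (-13 - (-31)) / (-2 - (-3)) = 18
f[-2,-1] = (-3 - (-13)) / (-1 - (-2)) = 10
f[-3,-2,-1] = (10 - 18) / (-1 - (-3)) = -4
f(w) = -31 + 18·(w + 3) + (-4)·(w + 3)(w + 2)
Expanding: f(w) = -4w^2 - 2w - 1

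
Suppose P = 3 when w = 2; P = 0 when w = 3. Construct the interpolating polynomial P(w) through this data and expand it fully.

P(w) = -3w + 9

L_0(w) = (w - 3) / [-1] = -w + 3
L_1(w) = (w - 2) / [1] = w - 2
P(w) = 3·L_0 + 0·L_1
  3·L_0(w) = -3w + 9
  0·L_1(w) = 0
Adding term by term: -3w + 9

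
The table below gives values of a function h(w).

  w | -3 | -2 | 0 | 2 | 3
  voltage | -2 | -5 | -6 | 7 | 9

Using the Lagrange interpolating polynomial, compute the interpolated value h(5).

L_0(5) = (7)·(5)·(3)·(2)/[(-1)·(-3)·(-5)·(-6)] = 7/3
L_1(5) = (8)·(5)·(3)·(2)/[(1)·(-2)·(-4)·(-5)] = -6
L_2(5) = (8)·(7)·(3)·(2)/[(3)·(2)·(-2)·(-3)] = 28/3
L_3(5) = (8)·(7)·(5)·(2)/[(5)·(4)·(2)·(-1)] = -14
L_4(5) = (8)·(7)·(5)·(3)/[(6)·(5)·(3)·(1)] = 28/3
Sum: (-2)·(7/3) + (-5)·(-6) + (-6)·(28/3) + 7·(-14) + 9·(28/3) = -134/3

-134/3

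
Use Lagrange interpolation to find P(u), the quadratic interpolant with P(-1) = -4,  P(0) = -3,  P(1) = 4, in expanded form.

Build the Lagrange basis polynomials:
L_0(u) = u(u - 1) / [2] = (1/2)u^2 - (1/2)u
L_1(u) = (u + 1)(u - 1) / [-1] = -u^2 + 1
L_2(u) = (u + 1)u / [2] = (1/2)u^2 + (1/2)u
P(u) = (-4)·L_0 + (-3)·L_1 + 4·L_2
  (-4)·L_0(u) = -2u^2 + 2u
  (-3)·L_1(u) = 3u^2 - 3
  4·L_2(u) = 2u^2 + 2u
Adding term by term: 3u^2 + 4u - 3

P(u) = 3u^2 + 4u - 3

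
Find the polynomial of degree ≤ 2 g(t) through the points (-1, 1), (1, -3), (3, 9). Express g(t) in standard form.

g(t) = 2t^2 - 2t - 3

Build the Lagrange basis polynomials:
L_0(t) = (t - 1)(t - 3) / [8] = (1/8)t^2 - (1/2)t + 3/8
L_1(t) = (t + 1)(t - 3) / [-4] = -(1/4)t^2 + (1/2)t + 3/4
L_2(t) = (t + 1)(t - 1) / [8] = (1/8)t^2 - 1/8
g(t) = 1·L_0 + (-3)·L_1 + 9·L_2
  1·L_0(t) = (1/8)t^2 - (1/2)t + 3/8
  (-3)·L_1(t) = (3/4)t^2 - (3/2)t - 9/4
  9·L_2(t) = (9/8)t^2 - 9/8
Adding term by term: 2t^2 - 2t - 3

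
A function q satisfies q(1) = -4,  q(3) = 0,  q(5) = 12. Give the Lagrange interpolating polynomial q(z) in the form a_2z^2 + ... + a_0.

Build the Lagrange basis polynomials:
L_0(z) = (z - 3)(z - 5) / [8] = (1/8)z^2 - z + 15/8
L_1(z) = (z - 1)(z - 5) / [-4] = -(1/4)z^2 + (3/2)z - 5/4
L_2(z) = (z - 1)(z - 3) / [8] = (1/8)z^2 - (1/2)z + 3/8
q(z) = (-4)·L_0 + 0·L_1 + 12·L_2
  (-4)·L_0(z) = -(1/2)z^2 + 4z - 15/2
  0·L_1(z) = 0
  12·L_2(z) = (3/2)z^2 - 6z + 9/2
Adding term by term: z^2 - 2z - 3

q(z) = z^2 - 2z - 3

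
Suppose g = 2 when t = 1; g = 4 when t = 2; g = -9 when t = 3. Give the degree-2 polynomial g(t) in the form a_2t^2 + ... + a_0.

Build the Lagrange basis polynomials:
L_0(t) = (t - 2)(t - 3) / [2] = (1/2)t^2 - (5/2)t + 3
L_1(t) = (t - 1)(t - 3) / [-1] = -t^2 + 4t - 3
L_2(t) = (t - 1)(t - 2) / [2] = (1/2)t^2 - (3/2)t + 1
g(t) = 2·L_0 + 4·L_1 + (-9)·L_2
  2·L_0(t) = t^2 - 5t + 6
  4·L_1(t) = -4t^2 + 16t - 12
  (-9)·L_2(t) = -(9/2)t^2 + (27/2)t - 9
Adding term by term: -(15/2)t^2 + (49/2)t - 15

g(t) = -(15/2)t^2 + (49/2)t - 15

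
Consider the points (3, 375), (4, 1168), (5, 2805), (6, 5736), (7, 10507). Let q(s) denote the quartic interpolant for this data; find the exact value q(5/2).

1445/8

Evaluate each Lagrange basis at s = 5/2:
L_0(5/2) = (-3/2)·(-5/2)·(-7/2)·(-9/2)/[(-1)·(-2)·(-3)·(-4)] = 315/128
L_1(5/2) = (-1/2)·(-5/2)·(-7/2)·(-9/2)/[(1)·(-1)·(-2)·(-3)] = -105/32
L_2(5/2) = (-1/2)·(-3/2)·(-7/2)·(-9/2)/[(2)·(1)·(-1)·(-2)] = 189/64
L_3(5/2) = (-1/2)·(-3/2)·(-5/2)·(-9/2)/[(3)·(2)·(1)·(-1)] = -45/32
L_4(5/2) = (-1/2)·(-3/2)·(-5/2)·(-7/2)/[(4)·(3)·(2)·(1)] = 35/128
Sum: 375·(315/128) + 1168·(-105/32) + 2805·(189/64) + 5736·(-45/32) + 10507·(35/128) = 1445/8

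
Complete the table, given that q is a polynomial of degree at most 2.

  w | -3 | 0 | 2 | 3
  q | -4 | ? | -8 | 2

The 3 known values determine q uniquely (degree ≤ 2).
L_0(0) = (-2)·(-3)/[(-5)·(-6)] = 1/5
L_1(0) = (3)·(-3)/[(5)·(-1)] = 9/5
L_2(0) = (3)·(-2)/[(6)·(1)] = -1
Sum: (-4)·(1/5) + (-8)·(9/5) + 2·(-1) = -86/5

-86/5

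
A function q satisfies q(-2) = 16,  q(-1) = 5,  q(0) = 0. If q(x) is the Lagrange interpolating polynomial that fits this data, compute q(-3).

33

Evaluate each Lagrange basis at x = -3:
L_0(-3) = (-2)·(-3)/[(-1)·(-2)] = 3
L_1(-3) = (-1)·(-3)/[(1)·(-1)] = -3
L_2(-3) = (-1)·(-2)/[(2)·(1)] = 1
Sum: 16·(3) + 5·(-3) + 0 = 33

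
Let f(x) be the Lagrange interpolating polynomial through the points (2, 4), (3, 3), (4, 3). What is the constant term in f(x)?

Build the Lagrange basis polynomials:
L_0(x) = (x - 3)(x - 4) / [2] = (1/2)x^2 - (7/2)x + 6
L_1(x) = (x - 2)(x - 4) / [-1] = -x^2 + 6x - 8
L_2(x) = (x - 2)(x - 3) / [2] = (1/2)x^2 - (5/2)x + 3
f(x) = 4·L_0 + 3·L_1 + 3·L_2
Only the constant term is needed; take it from each L_i and combine:
4·(6) + 3·(-8) + 3·(3) = 9

9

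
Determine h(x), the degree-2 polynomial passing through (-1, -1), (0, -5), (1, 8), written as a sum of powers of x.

h(x) = (17/2)x^2 + (9/2)x - 5

Newton's divided differences:
h[-1,0] = (-5 - (-1)) / (0 - (-1)) = -4
h[0,1] = (8 - (-5)) / (1 - 0) = 13
h[-1,0,1] = (13 - (-4)) / (1 - (-1)) = 17/2
h(x) = -1 + (-4)·(x + 1) + (17/2)·(x + 1)x
Expanding: h(x) = (17/2)x^2 + (9/2)x - 5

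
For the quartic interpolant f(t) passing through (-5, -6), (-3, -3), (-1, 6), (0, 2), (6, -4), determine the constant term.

L_0(t) = (t + 3)(t + 1)t(t - 6) / [440] = (1/440)t^4 - (1/220)t^3 - (21/440)t^2 - (9/220)t
L_1(t) = (t + 5)(t + 1)t(t - 6) / [-108] = -(1/108)t^4 + (31/108)t^2 + (5/18)t
L_2(t) = (t + 5)(t + 3)t(t - 6) / [56] = (1/56)t^4 + (1/28)t^3 - (33/56)t^2 - (45/28)t
L_3(t) = (t + 5)(t + 3)(t + 1)(t - 6) / [-90] = -(1/90)t^4 - (1/30)t^3 + (31/90)t^2 + (41/30)t + 1
L_4(t) = (t + 5)(t + 3)(t + 1)t / [4158] = (1/4158)t^4 + (1/462)t^3 + (23/4158)t^2 + (5/1386)t
f(t) = (-6)·L_0 + (-3)·L_1 + 6·L_2 + 2·L_3 + (-4)·L_4
Only the constant term is needed; take it from each L_i and combine:
(-6)·(0) + (-3)·(0) + 6·(0) + 2·(1) + (-4)·(0) = 2

2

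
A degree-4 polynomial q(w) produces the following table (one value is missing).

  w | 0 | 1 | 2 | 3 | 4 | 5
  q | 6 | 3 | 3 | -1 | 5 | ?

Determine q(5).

56

The 5 known values determine q uniquely (degree ≤ 4).
L_0(5) = (4)·(3)·(2)·(1)/[(-1)·(-2)·(-3)·(-4)] = 1
L_1(5) = (5)·(3)·(2)·(1)/[(1)·(-1)·(-2)·(-3)] = -5
L_2(5) = (5)·(4)·(2)·(1)/[(2)·(1)·(-1)·(-2)] = 10
L_3(5) = (5)·(4)·(3)·(1)/[(3)·(2)·(1)·(-1)] = -10
L_4(5) = (5)·(4)·(3)·(2)/[(4)·(3)·(2)·(1)] = 5
Sum: 6·(1) + 3·(-5) + 3·(10) + (-1)·(-10) + 5·(5) = 56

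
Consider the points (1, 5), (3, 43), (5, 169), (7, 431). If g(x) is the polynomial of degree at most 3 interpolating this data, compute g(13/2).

2801/8

Evaluate each Lagrange basis at x = 13/2:
L_0(13/2) = (7/2)·(3/2)·(-1/2)/[(-2)·(-4)·(-6)] = 7/128
L_1(13/2) = (11/2)·(3/2)·(-1/2)/[(2)·(-2)·(-4)] = -33/128
L_2(13/2) = (11/2)·(7/2)·(-1/2)/[(4)·(2)·(-2)] = 77/128
L_3(13/2) = (11/2)·(7/2)·(3/2)/[(6)·(4)·(2)] = 77/128
Sum: 5·(7/128) + 43·(-33/128) + 169·(77/128) + 431·(77/128) = 2801/8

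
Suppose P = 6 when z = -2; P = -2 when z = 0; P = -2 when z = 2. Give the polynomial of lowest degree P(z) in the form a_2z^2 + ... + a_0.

Newton's divided differences:
P[-2,0] = (-2 - 6) / (0 - (-2)) = -4
P[0,2] = (-2 - (-2)) / (2 - 0) = 0
P[-2,0,2] = (0 - (-4)) / (2 - (-2)) = 1
P(z) = 6 + (-4)·(z + 2) + 1·(z + 2)z
Expanding: P(z) = z^2 - 2z - 2

P(z) = z^2 - 2z - 2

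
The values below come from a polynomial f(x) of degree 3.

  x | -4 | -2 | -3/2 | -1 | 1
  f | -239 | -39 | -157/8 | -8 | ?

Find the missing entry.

6

The 4 known values determine f uniquely (degree ≤ 3).
Evaluate each Lagrange basis at x = 1:
L_0(1) = (3)·(5/2)·(2)/[(-2)·(-5/2)·(-3)] = -1
L_1(1) = (5)·(5/2)·(2)/[(2)·(-1/2)·(-1)] = 25
L_2(1) = (5)·(3)·(2)/[(5/2)·(1/2)·(-1/2)] = -48
L_3(1) = (5)·(3)·(5/2)/[(3)·(1)·(1/2)] = 25
Sum: (-239)·(-1) + (-39)·(25) + (-157/8)·(-48) + (-8)·(25) = 6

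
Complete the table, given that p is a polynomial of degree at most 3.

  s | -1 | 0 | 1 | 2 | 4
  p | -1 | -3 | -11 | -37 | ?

The 4 known values determine p uniquely (degree ≤ 3).
Evaluate each Lagrange basis at s = 4:
L_0(4) = (4)·(3)·(2)/[(-1)·(-2)·(-3)] = -4
L_1(4) = (5)·(3)·(2)/[(1)·(-1)·(-2)] = 15
L_2(4) = (5)·(4)·(2)/[(2)·(1)·(-1)] = -20
L_3(4) = (5)·(4)·(3)/[(3)·(2)·(1)] = 10
Sum: (-1)·(-4) + (-3)·(15) + (-11)·(-20) + (-37)·(10) = -191

-191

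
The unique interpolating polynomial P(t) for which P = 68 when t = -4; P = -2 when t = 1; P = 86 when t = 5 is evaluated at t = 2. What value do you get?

8

Evaluate each Lagrange basis at t = 2:
L_0(2) = (1)·(-3)/[(-5)·(-9)] = -1/15
L_1(2) = (6)·(-3)/[(5)·(-4)] = 9/10
L_2(2) = (6)·(1)/[(9)·(4)] = 1/6
Sum: 68·(-1/15) + (-2)·(9/10) + 86·(1/6) = 8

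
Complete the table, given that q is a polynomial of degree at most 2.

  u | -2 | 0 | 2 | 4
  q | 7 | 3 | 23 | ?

The 3 known values determine q uniquely (degree ≤ 2).
Evaluate each Lagrange basis at u = 4:
L_0(4) = (4)·(2)/[(-2)·(-4)] = 1
L_1(4) = (6)·(2)/[(2)·(-2)] = -3
L_2(4) = (6)·(4)/[(4)·(2)] = 3
Sum: 7·(1) + 3·(-3) + 23·(3) = 67

67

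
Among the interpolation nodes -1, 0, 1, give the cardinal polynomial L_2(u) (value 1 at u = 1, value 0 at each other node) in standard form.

L_2(u) = (1/2)u^2 + (1/2)u

L_2(u) = (u + 1)u / [(2)·(1)]
       = (u^2 + u) / (2)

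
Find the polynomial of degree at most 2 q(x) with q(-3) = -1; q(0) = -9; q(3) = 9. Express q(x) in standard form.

q(x) = (13/9)x^2 + (5/3)x - 9

Build the Lagrange basis polynomials:
L_0(x) = x(x - 3) / [18] = (1/18)x^2 - (1/6)x
L_1(x) = (x + 3)(x - 3) / [-9] = -(1/9)x^2 + 1
L_2(x) = (x + 3)x / [18] = (1/18)x^2 + (1/6)x
q(x) = (-1)·L_0 + (-9)·L_1 + 9·L_2
  (-1)·L_0(x) = -(1/18)x^2 + (1/6)x
  (-9)·L_1(x) = x^2 - 9
  9·L_2(x) = (1/2)x^2 + (3/2)x
Adding term by term: (13/9)x^2 + (5/3)x - 9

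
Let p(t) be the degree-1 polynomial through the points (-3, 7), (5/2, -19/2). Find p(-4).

Evaluate each Lagrange basis at t = -4:
L_0(-4) = (-13/2)/[(-11/2)] = 13/11
L_1(-4) = (-1)/[(11/2)] = -2/11
Sum: 7·(13/11) + (-19/2)·(-2/11) = 10

10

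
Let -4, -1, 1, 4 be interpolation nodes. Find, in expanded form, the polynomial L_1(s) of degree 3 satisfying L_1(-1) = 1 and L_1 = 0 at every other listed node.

L_1(s) = (1/30)s^3 - (1/30)s^2 - (8/15)s + 8/15

L_1(s) = (s + 4)(s - 1)(s - 4) / [(3)·(-2)·(-5)]
       = (s^3 - s^2 - 16s + 16) / (30)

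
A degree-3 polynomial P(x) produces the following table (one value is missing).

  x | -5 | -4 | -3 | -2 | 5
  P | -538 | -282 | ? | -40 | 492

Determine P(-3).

The 4 known values determine P uniquely (degree ≤ 3).
Evaluate each Lagrange basis at x = -3:
L_0(-3) = (1)·(-1)·(-8)/[(-1)·(-3)·(-10)] = -4/15
L_1(-3) = (2)·(-1)·(-8)/[(1)·(-2)·(-9)] = 8/9
L_2(-3) = (2)·(1)·(-8)/[(3)·(2)·(-7)] = 8/21
L_3(-3) = (2)·(1)·(-1)/[(10)·(9)·(7)] = -1/315
Sum: (-538)·(-4/15) + (-282)·(8/9) + (-40)·(8/21) + 492·(-1/315) = -124

-124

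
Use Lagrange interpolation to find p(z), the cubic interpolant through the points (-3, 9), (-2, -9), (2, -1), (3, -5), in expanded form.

p(z) = -(13/15)z^3 + (7/5)z^2 + (82/15)z - 53/5

Build the Lagrange basis polynomials:
L_0(z) = (z + 2)(z - 2)(z - 3) / [-30] = -(1/30)z^3 + (1/10)z^2 + (2/15)z - 2/5
L_1(z) = (z + 3)(z - 2)(z - 3) / [20] = (1/20)z^3 - (1/10)z^2 - (9/20)z + 9/10
L_2(z) = (z + 3)(z + 2)(z - 3) / [-20] = -(1/20)z^3 - (1/10)z^2 + (9/20)z + 9/10
L_3(z) = (z + 3)(z + 2)(z - 2) / [30] = (1/30)z^3 + (1/10)z^2 - (2/15)z - 2/5
p(z) = 9·L_0 + (-9)·L_1 + (-1)·L_2 + (-5)·L_3
  9·L_0(z) = -(3/10)z^3 + (9/10)z^2 + (6/5)z - 18/5
  (-9)·L_1(z) = -(9/20)z^3 + (9/10)z^2 + (81/20)z - 81/10
  (-1)·L_2(z) = (1/20)z^3 + (1/10)z^2 - (9/20)z - 9/10
  (-5)·L_3(z) = -(1/6)z^3 - (1/2)z^2 + (2/3)z + 2
Adding term by term: -(13/15)z^3 + (7/5)z^2 + (82/15)z - 53/5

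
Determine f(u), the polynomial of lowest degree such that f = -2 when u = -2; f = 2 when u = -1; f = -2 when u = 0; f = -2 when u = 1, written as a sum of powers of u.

Newton's divided differences:
f[-2,-1] = (2 - (-2)) / (-1 - (-2)) = 4
f[-1,0] = (-2 - 2) / (0 - (-1)) = -4
f[0,1] = (-2 - (-2)) / (1 - 0) = 0
f[-2,-1,0] = (-4 - 4) / (0 - (-2)) = -4
f[-1,0,1] = (0 - (-4)) / (1 - (-1)) = 2
f[-2,-1,0,1] = (2 - (-4)) / (1 - (-2)) = 2
f(u) = -2 + 4·(u + 2) + (-4)·(u + 2)(u + 1) + 2·(u + 2)(u + 1)u
Expanding: f(u) = 2u^3 + 2u^2 - 4u - 2

f(u) = 2u^3 + 2u^2 - 4u - 2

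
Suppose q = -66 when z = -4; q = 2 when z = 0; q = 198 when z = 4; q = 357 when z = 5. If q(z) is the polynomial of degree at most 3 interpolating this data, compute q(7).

Using Newton's divided-difference form:
q[-4,0] = (2 - (-66)) / (0 - (-4)) = 17
q[0,4] = (198 - 2) / (4 - 0) = 49
q[4,5] = (357 - 198) / (5 - 4) = 159
q[-4,0,4] = (49 - 17) / (4 - (-4)) = 4
q[0,4,5] = (159 - 49) / (5 - 0) = 22
q[-4,0,4,5] = (22 - 4) / (5 - (-4)) = 2
q(7) = -66 + 17·(11) + 4·(11)·(7) + 2·(11)·(7)·(3) = 891

891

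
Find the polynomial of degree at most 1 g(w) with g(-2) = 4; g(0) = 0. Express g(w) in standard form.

L_0(w) = w / [-2] = -(1/2)w
L_1(w) = (w + 2) / [2] = (1/2)w + 1
g(w) = 4·L_0 + 0·L_1
  4·L_0(w) = -2w
  0·L_1(w) = 0
Adding term by term: -2w

g(w) = -2w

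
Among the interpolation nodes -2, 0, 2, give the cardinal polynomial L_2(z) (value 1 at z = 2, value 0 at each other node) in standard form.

L_2(z) = (1/8)z^2 + (1/4)z

L_2(z) = (z + 2)z / [(4)·(2)]
       = (z^2 + 2z) / (8)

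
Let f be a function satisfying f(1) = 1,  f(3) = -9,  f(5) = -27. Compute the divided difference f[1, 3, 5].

f[1,3] = (-9 - 1) / (3 - 1) = -5
f[3,5] = (-27 - (-9)) / (5 - 3) = -9
f[1,3,5] = (-9 - (-5)) / (5 - 1) = -1

-1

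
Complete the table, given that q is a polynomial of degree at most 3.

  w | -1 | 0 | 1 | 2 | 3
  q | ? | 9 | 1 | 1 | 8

26

The 4 known values determine q uniquely (degree ≤ 3).
Evaluate each Lagrange basis at w = -1:
L_0(-1) = (-2)·(-3)·(-4)/[(-1)·(-2)·(-3)] = 4
L_1(-1) = (-1)·(-3)·(-4)/[(1)·(-1)·(-2)] = -6
L_2(-1) = (-1)·(-2)·(-4)/[(2)·(1)·(-1)] = 4
L_3(-1) = (-1)·(-2)·(-3)/[(3)·(2)·(1)] = -1
Sum: 9·(4) + 1·(-6) + 1·(4) + 8·(-1) = 26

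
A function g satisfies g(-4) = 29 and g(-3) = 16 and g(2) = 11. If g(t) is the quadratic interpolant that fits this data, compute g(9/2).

46

L_0(9/2) = (15/2)·(5/2)/[(-1)·(-6)] = 25/8
L_1(9/2) = (17/2)·(5/2)/[(1)·(-5)] = -17/4
L_2(9/2) = (17/2)·(15/2)/[(6)·(5)] = 17/8
Sum: 29·(25/8) + 16·(-17/4) + 11·(17/8) = 46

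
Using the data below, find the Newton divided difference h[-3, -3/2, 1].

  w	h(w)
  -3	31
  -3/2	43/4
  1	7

h[-3,-3/2] = (43/4 - 31) / (-3/2 - (-3)) = -27/2
h[-3/2,1] = (7 - 43/4) / (1 - (-3/2)) = -3/2
h[-3,-3/2,1] = (-3/2 - (-27/2)) / (1 - (-3)) = 3

3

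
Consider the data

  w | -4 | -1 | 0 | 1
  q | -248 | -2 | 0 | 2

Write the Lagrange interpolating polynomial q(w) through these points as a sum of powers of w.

q(w) = 4w^3 - 2w

L_0(w) = (w + 1)w(w - 1) / [-60] = -(1/60)w^3 + (1/60)w
L_1(w) = (w + 4)w(w - 1) / [6] = (1/6)w^3 + (1/2)w^2 - (2/3)w
L_2(w) = (w + 4)(w + 1)(w - 1) / [-4] = -(1/4)w^3 - w^2 + (1/4)w + 1
L_3(w) = (w + 4)(w + 1)w / [10] = (1/10)w^3 + (1/2)w^2 + (2/5)w
q(w) = (-248)·L_0 + (-2)·L_1 + 0·L_2 + 2·L_3
  (-248)·L_0(w) = (62/15)w^3 - (62/15)w
  (-2)·L_1(w) = -(1/3)w^3 - w^2 + (4/3)w
  0·L_2(w) = 0
  2·L_3(w) = (1/5)w^3 + w^2 + (4/5)w
Adding term by term: 4w^3 - 2w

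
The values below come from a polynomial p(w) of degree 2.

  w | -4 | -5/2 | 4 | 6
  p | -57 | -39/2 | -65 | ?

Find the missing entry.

The 3 known values determine p uniquely (degree ≤ 2).
Evaluate each Lagrange basis at w = 6:
L_0(6) = (17/2)·(2)/[(-3/2)·(-8)] = 17/12
L_1(6) = (10)·(2)/[(3/2)·(-13/2)] = -80/39
L_2(6) = (10)·(17/2)/[(8)·(13/2)] = 85/52
Sum: (-57)·(17/12) + (-39/2)·(-80/39) + (-65)·(85/52) = -147

-147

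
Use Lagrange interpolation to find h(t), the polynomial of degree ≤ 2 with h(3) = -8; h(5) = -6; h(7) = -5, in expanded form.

Build the Lagrange basis polynomials:
L_0(t) = (t - 5)(t - 7) / [8] = (1/8)t^2 - (3/2)t + 35/8
L_1(t) = (t - 3)(t - 7) / [-4] = -(1/4)t^2 + (5/2)t - 21/4
L_2(t) = (t - 3)(t - 5) / [8] = (1/8)t^2 - t + 15/8
h(t) = (-8)·L_0 + (-6)·L_1 + (-5)·L_2
  (-8)·L_0(t) = -t^2 + 12t - 35
  (-6)·L_1(t) = (3/2)t^2 - 15t + 63/2
  (-5)·L_2(t) = -(5/8)t^2 + 5t - 75/8
Adding term by term: -(1/8)t^2 + 2t - 103/8

h(t) = -(1/8)t^2 + 2t - 103/8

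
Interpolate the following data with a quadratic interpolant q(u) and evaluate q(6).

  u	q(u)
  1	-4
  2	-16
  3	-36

-144

L_0(6) = (4)·(3)/[(-1)·(-2)] = 6
L_1(6) = (5)·(3)/[(1)·(-1)] = -15
L_2(6) = (5)·(4)/[(2)·(1)] = 10
Sum: (-4)·(6) + (-16)·(-15) + (-36)·(10) = -144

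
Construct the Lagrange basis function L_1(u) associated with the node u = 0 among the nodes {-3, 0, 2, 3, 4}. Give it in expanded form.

L_1(u) = -(1/72)u^4 + (1/12)u^3 + (1/72)u^2 - (3/4)u + 1

L_1(u) = (u + 3)(u - 2)(u - 3)(u - 4) / [(3)·(-2)·(-3)·(-4)]
       = (u^4 - 6u^3 - u^2 + 54u - 72) / (-72)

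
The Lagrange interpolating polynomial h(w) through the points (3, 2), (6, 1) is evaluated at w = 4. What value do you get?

Evaluate each Lagrange basis at w = 4:
L_0(4) = (-2)/[(-3)] = 2/3
L_1(4) = (1)/[(3)] = 1/3
Sum: 2·(2/3) + 1·(1/3) = 5/3

5/3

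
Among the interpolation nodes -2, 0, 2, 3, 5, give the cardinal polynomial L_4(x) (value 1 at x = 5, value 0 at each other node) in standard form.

L_4(x) = (x + 2)x(x - 2)(x - 3) / [(7)·(5)·(3)·(2)]
       = (x^4 - 3x^3 - 4x^2 + 12x) / (210)

L_4(x) = (1/210)x^4 - (1/70)x^3 - (2/105)x^2 + (2/35)x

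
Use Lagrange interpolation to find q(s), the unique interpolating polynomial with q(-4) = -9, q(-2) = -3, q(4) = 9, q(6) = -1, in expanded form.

q(s) = -(3/40)s^3 - (11/40)s^2 + (69/20)s + 22/5

Build the Lagrange basis polynomials:
L_0(s) = (s + 2)(s - 4)(s - 6) / [-160] = -(1/160)s^3 + (1/20)s^2 - (1/40)s - 3/10
L_1(s) = (s + 4)(s - 4)(s - 6) / [96] = (1/96)s^3 - (1/16)s^2 - (1/6)s + 1
L_2(s) = (s + 4)(s + 2)(s - 6) / [-96] = -(1/96)s^3 + (7/24)s + 1/2
L_3(s) = (s + 4)(s + 2)(s - 4) / [160] = (1/160)s^3 + (1/80)s^2 - (1/10)s - 1/5
q(s) = (-9)·L_0 + (-3)·L_1 + 9·L_2 + (-1)·L_3
  (-9)·L_0(s) = (9/160)s^3 - (9/20)s^2 + (9/40)s + 27/10
  (-3)·L_1(s) = -(1/32)s^3 + (3/16)s^2 + (1/2)s - 3
  9·L_2(s) = -(3/32)s^3 + (21/8)s + 9/2
  (-1)·L_3(s) = -(1/160)s^3 - (1/80)s^2 + (1/10)s + 1/5
Adding term by term: -(3/40)s^3 - (11/40)s^2 + (69/20)s + 22/5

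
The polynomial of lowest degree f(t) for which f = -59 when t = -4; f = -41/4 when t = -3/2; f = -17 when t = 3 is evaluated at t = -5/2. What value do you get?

-101/4

Using Newton's divided-difference form:
f[-4,-3/2] = (-41/4 - (-59)) / (-3/2 - (-4)) = 39/2
f[-3/2,3] = (-17 - (-41/4)) / (3 - (-3/2)) = -3/2
f[-4,-3/2,3] = (-3/2 - 39/2) / (3 - (-4)) = -3
f(-5/2) = -59 + (39/2)·(3/2) + (-3)·(3/2)·(-1) = -101/4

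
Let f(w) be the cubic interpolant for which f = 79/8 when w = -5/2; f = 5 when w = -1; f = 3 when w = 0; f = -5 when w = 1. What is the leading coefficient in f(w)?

-1

L_0(w) = (w + 1)w(w - 1) / [-105/8] = -(8/105)w^3 + (8/105)w
L_1(w) = (w + 5/2)w(w - 1) / [3] = (1/3)w^3 + (1/2)w^2 - (5/6)w
L_2(w) = (w + 5/2)(w + 1)(w - 1) / [-5/2] = -(2/5)w^3 - w^2 + (2/5)w + 1
L_3(w) = (w + 5/2)(w + 1)w / [7] = (1/7)w^3 + (1/2)w^2 + (5/14)w
f(w) = (79/8)·L_0 + 5·L_1 + 3·L_2 + (-5)·L_3
Only the coefficient of w^3 is needed; take it from each L_i and combine:
(79/8)·(-8/105) + 5·(1/3) + 3·(-2/5) + (-5)·(1/7) = -1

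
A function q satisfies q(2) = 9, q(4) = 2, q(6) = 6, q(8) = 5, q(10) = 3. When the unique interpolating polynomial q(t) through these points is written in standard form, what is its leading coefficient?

The leading coefficient equals the top divided difference q[2,4,6,8,10].
q[2,4] = (2 - 9) / (4 - 2) = -7/2
q[4,6] = (6 - 2) / (6 - 4) = 2
q[6,8] = (5 - 6) / (8 - 6) = -1/2
q[8,10] = (3 - 5) / (10 - 8) = -1
q[2,4,6] = (2 - (-7/2)) / (6 - 2) = 11/8
q[4,6,8] = (-1/2 - 2) / (8 - 4) = -5/8
q[6,8,10] = (-1 - (-1/2)) / (10 - 6) = -1/8
q[2,4,6,8] = (-5/8 - 11/8) / (8 - 2) = -1/3
q[4,6,8,10] = (-1/8 - (-5/8)) / (10 - 4) = 1/12
q[2,4,6,8,10] = (1/12 - (-1/3)) / (10 - 2) = 5/96

5/96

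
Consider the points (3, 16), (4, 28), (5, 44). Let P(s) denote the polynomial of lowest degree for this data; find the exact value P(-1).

Using Newton's divided-difference form:
P[3,4] = (28 - 16) / (4 - 3) = 12
P[4,5] = (44 - 28) / (5 - 4) = 16
P[3,4,5] = (16 - 12) / (5 - 3) = 2
P(-1) = 16 + 12·(-4) + 2·(-4)·(-5) = 8

8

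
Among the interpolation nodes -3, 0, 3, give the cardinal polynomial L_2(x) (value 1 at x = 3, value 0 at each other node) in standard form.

L_2(x) = (1/18)x^2 + (1/6)x

L_2(x) = (x + 3)x / [(6)·(3)]
       = (x^2 + 3x) / (18)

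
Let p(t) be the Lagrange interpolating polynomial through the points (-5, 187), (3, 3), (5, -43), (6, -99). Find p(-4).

101

Evaluate each Lagrange basis at t = -4:
L_0(-4) = (-7)·(-9)·(-10)/[(-8)·(-10)·(-11)] = 63/88
L_1(-4) = (1)·(-9)·(-10)/[(8)·(-2)·(-3)] = 15/8
L_2(-4) = (1)·(-7)·(-10)/[(10)·(2)·(-1)] = -7/2
L_3(-4) = (1)·(-7)·(-9)/[(11)·(3)·(1)] = 21/11
Sum: 187·(63/88) + 3·(15/8) + (-43)·(-7/2) + (-99)·(21/11) = 101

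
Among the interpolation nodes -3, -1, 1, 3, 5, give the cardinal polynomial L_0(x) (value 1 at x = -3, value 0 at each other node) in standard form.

L_0(x) = (x + 1)(x - 1)(x - 3)(x - 5) / [(-2)·(-4)·(-6)·(-8)]
       = (x^4 - 8x^3 + 14x^2 + 8x - 15) / (384)

L_0(x) = (1/384)x^4 - (1/48)x^3 + (7/192)x^2 + (1/48)x - 5/128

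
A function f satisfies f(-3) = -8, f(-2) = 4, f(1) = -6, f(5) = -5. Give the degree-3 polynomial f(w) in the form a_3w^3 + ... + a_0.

f(w) = (365/672)w^3 - (93/56)w^2 - (4451/672)w + 195/112

Newton's divided differences:
f[-3,-2] = (4 - (-8)) / (-2 - (-3)) = 12
f[-2,1] = (-6 - 4) / (1 - (-2)) = -10/3
f[1,5] = (-5 - (-6)) / (5 - 1) = 1/4
f[-3,-2,1] = (-10/3 - 12) / (1 - (-3)) = -23/6
f[-2,1,5] = (1/4 - (-10/3)) / (5 - (-2)) = 43/84
f[-3,-2,1,5] = (43/84 - (-23/6)) / (5 - (-3)) = 365/672
f(w) = -8 + 12·(w + 3) + (-23/6)·(w + 3)(w + 2) + (365/672)·(w + 3)(w + 2)(w - 1)
Expanding: f(w) = (365/672)w^3 - (93/56)w^2 - (4451/672)w + 195/112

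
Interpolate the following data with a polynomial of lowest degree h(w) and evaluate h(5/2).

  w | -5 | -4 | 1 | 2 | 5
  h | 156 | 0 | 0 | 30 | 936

Evaluate each Lagrange basis at w = 5/2:
L_0(5/2) = (13/2)·(3/2)·(1/2)·(-5/2)/[(-1)·(-6)·(-7)·(-10)] = -13/448
L_1(5/2) = (15/2)·(3/2)·(1/2)·(-5/2)/[(1)·(-5)·(-6)·(-9)] = 5/96
L_2(5/2) = (15/2)·(13/2)·(1/2)·(-5/2)/[(6)·(5)·(-1)·(-4)] = -65/128
L_3(5/2) = (15/2)·(13/2)·(3/2)·(-5/2)/[(7)·(6)·(1)·(-3)] = 325/224
L_4(5/2) = (15/2)·(13/2)·(3/2)·(1/2)/[(10)·(9)·(4)·(3)] = 13/384
Sum: 156·(-13/448) + 0 + 0 + 30·(325/224) + 936·(13/384) = 1131/16

1131/16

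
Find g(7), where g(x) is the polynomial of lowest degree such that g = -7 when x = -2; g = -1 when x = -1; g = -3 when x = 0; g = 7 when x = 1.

1439

Using Newton's divided-difference form:
g[-2,-1] = (-1 - (-7)) / (-1 - (-2)) = 6
g[-1,0] = (-3 - (-1)) / (0 - (-1)) = -2
g[0,1] = (7 - (-3)) / (1 - 0) = 10
g[-2,-1,0] = (-2 - 6) / (0 - (-2)) = -4
g[-1,0,1] = (10 - (-2)) / (1 - (-1)) = 6
g[-2,-1,0,1] = (6 - (-4)) / (1 - (-2)) = 10/3
g(7) = -7 + 6·(9) + (-4)·(9)·(8) + (10/3)·(9)·(8)·(7) = 1439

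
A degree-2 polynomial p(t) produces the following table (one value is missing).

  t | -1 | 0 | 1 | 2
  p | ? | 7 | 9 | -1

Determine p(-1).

The 3 known values determine p uniquely (degree ≤ 2).
L_0(-1) = (-2)·(-3)/[(-1)·(-2)] = 3
L_1(-1) = (-1)·(-3)/[(1)·(-1)] = -3
L_2(-1) = (-1)·(-2)/[(2)·(1)] = 1
Sum: 7·(3) + 9·(-3) + (-1)·(1) = -7

-7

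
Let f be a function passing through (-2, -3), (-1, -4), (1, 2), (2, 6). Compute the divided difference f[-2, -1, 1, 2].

-1/4

f[-2,-1] = (-4 - (-3)) / (-1 - (-2)) = -1
f[-1,1] = (2 - (-4)) / (1 - (-1)) = 3
f[1,2] = (6 - 2) / (2 - 1) = 4
f[-2,-1,1] = (3 - (-1)) / (1 - (-2)) = 4/3
f[-1,1,2] = (4 - 3) / (2 - (-1)) = 1/3
f[-2,-1,1,2] = (1/3 - 4/3) / (2 - (-2)) = -1/4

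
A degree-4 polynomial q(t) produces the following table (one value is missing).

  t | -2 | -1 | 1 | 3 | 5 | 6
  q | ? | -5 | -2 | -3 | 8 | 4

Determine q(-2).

The 5 known values determine q uniquely (degree ≤ 4).
Evaluate each Lagrange basis at t = -2:
L_0(-2) = (-3)·(-5)·(-7)·(-8)/[(-2)·(-4)·(-6)·(-7)] = 5/2
L_1(-2) = (-1)·(-5)·(-7)·(-8)/[(2)·(-2)·(-4)·(-5)] = -7/2
L_2(-2) = (-1)·(-3)·(-7)·(-8)/[(4)·(2)·(-2)·(-3)] = 7/2
L_3(-2) = (-1)·(-3)·(-5)·(-8)/[(6)·(4)·(2)·(-1)] = -5/2
L_4(-2) = (-1)·(-3)·(-5)·(-7)/[(7)·(5)·(3)·(1)] = 1
Sum: (-5)·(5/2) + (-2)·(-7/2) + (-3)·(7/2) + 8·(-5/2) + 4·(1) = -32

-32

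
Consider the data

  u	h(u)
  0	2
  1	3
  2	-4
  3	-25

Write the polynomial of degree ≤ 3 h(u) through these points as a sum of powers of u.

h(u) = -u^3 - u^2 + 3u + 2

Newton's divided differences:
h[0,1] = (3 - 2) / (1 - 0) = 1
h[1,2] = (-4 - 3) / (2 - 1) = -7
h[2,3] = (-25 - (-4)) / (3 - 2) = -21
h[0,1,2] = (-7 - 1) / (2 - 0) = -4
h[1,2,3] = (-21 - (-7)) / (3 - 1) = -7
h[0,1,2,3] = (-7 - (-4)) / (3 - 0) = -1
h(u) = 2 + 1·u + (-4)·u(u - 1) + (-1)·u(u - 1)(u - 2)
Expanding: h(u) = -u^3 - u^2 + 3u + 2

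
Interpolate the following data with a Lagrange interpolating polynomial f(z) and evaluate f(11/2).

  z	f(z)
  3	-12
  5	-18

-39/2

Evaluate each Lagrange basis at z = 11/2:
L_0(11/2) = (1/2)/[(-2)] = -1/4
L_1(11/2) = (5/2)/[(2)] = 5/4
Sum: (-12)·(-1/4) + (-18)·(5/4) = -39/2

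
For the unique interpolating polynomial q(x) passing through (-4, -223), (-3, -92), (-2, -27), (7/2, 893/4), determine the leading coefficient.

4

The leading coefficient equals the top divided difference q[-4,-3,-2,7/2].
q[-4,-3] = (-92 - (-223)) / (-3 - (-4)) = 131
q[-3,-2] = (-27 - (-92)) / (-2 - (-3)) = 65
q[-2,7/2] = (893/4 - (-27)) / (7/2 - (-2)) = 91/2
q[-4,-3,-2] = (65 - 131) / (-2 - (-4)) = -33
q[-3,-2,7/2] = (91/2 - 65) / (7/2 - (-3)) = -3
q[-4,-3,-2,7/2] = (-3 - (-33)) / (7/2 - (-4)) = 4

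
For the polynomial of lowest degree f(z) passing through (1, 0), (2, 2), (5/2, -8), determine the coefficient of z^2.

Build the Lagrange basis polynomials:
L_0(z) = (z - 2)(z - 5/2) / [3/2] = (2/3)z^2 - 3z + 10/3
L_1(z) = (z - 1)(z - 5/2) / [-1/2] = -2z^2 + 7z - 5
L_2(z) = (z - 1)(z - 2) / [3/4] = (4/3)z^2 - 4z + 8/3
f(z) = 0·L_0 + 2·L_1 + (-8)·L_2
Only the coefficient of z^2 is needed; take it from each L_i and combine:
0·(2/3) + 2·(-2) + (-8)·(4/3) = -44/3

-44/3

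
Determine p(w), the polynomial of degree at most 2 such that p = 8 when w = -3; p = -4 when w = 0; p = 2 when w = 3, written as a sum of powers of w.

p(w) = w^2 - w - 4

Newton's divided differences:
p[-3,0] = (-4 - 8) / (0 - (-3)) = -4
p[0,3] = (2 - (-4)) / (3 - 0) = 2
p[-3,0,3] = (2 - (-4)) / (3 - (-3)) = 1
p(w) = 8 + (-4)·(w + 3) + 1·(w + 3)w
Expanding: p(w) = w^2 - w - 4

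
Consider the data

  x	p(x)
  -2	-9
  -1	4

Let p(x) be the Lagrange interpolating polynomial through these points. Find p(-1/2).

21/2

L_0(-1/2) = (1/2)/[(-1)] = -1/2
L_1(-1/2) = (3/2)/[(1)] = 3/2
Sum: (-9)·(-1/2) + 4·(3/2) = 21/2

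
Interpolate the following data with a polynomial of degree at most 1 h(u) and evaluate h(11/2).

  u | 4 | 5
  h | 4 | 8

10

L_0(11/2) = (1/2)/[(-1)] = -1/2
L_1(11/2) = (3/2)/[(1)] = 3/2
Sum: 4·(-1/2) + 8·(3/2) = 10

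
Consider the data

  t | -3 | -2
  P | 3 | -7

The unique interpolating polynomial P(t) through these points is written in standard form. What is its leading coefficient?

-10

The leading coefficient equals the top divided difference P[-3,-2].
P[-3,-2] = (-7 - 3) / (-2 - (-3)) = -10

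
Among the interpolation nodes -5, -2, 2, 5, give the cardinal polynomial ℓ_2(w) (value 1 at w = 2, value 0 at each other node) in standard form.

ℓ_2(w) = -(1/84)w^3 - (1/42)w^2 + (25/84)w + 25/42

ℓ_2(w) = (w + 5)(w + 2)(w - 5) / [(7)·(4)·(-3)]
       = (w^3 + 2w^2 - 25w - 50) / (-84)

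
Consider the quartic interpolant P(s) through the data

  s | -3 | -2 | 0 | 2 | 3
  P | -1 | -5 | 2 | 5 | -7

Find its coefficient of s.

53/10

L_0(s) = (s + 2)s(s - 2)(s - 3) / [90] = (1/90)s^4 - (1/30)s^3 - (2/45)s^2 + (2/15)s
L_1(s) = (s + 3)s(s - 2)(s - 3) / [-40] = -(1/40)s^4 + (1/20)s^3 + (9/40)s^2 - (9/20)s
L_2(s) = (s + 3)(s + 2)(s - 2)(s - 3) / [36] = (1/36)s^4 - (13/36)s^2 + 1
L_3(s) = (s + 3)(s + 2)s(s - 3) / [-40] = -(1/40)s^4 - (1/20)s^3 + (9/40)s^2 + (9/20)s
L_4(s) = (s + 3)(s + 2)s(s - 2) / [90] = (1/90)s^4 + (1/30)s^3 - (2/45)s^2 - (2/15)s
P(s) = (-1)·L_0 + (-5)·L_1 + 2·L_2 + 5·L_3 + (-7)·L_4
Only the coefficient of s is needed; take it from each L_i and combine:
(-1)·(2/15) + (-5)·(-9/20) + 2·(0) + 5·(9/20) + (-7)·(-2/15) = 53/10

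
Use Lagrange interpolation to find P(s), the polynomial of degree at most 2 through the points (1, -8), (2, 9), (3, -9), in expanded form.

L_0(s) = (s - 2)(s - 3) / [2] = (1/2)s^2 - (5/2)s + 3
L_1(s) = (s - 1)(s - 3) / [-1] = -s^2 + 4s - 3
L_2(s) = (s - 1)(s - 2) / [2] = (1/2)s^2 - (3/2)s + 1
P(s) = (-8)·L_0 + 9·L_1 + (-9)·L_2
  (-8)·L_0(s) = -4s^2 + 20s - 24
  9·L_1(s) = -9s^2 + 36s - 27
  (-9)·L_2(s) = -(9/2)s^2 + (27/2)s - 9
Adding term by term: -(35/2)s^2 + (139/2)s - 60

P(s) = -(35/2)s^2 + (139/2)s - 60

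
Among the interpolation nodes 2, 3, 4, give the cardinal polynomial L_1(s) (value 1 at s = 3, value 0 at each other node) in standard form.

L_1(s) = (s - 2)(s - 4) / [(1)·(-1)]
       = (s^2 - 6s + 8) / (-1)

L_1(s) = -s^2 + 6s - 8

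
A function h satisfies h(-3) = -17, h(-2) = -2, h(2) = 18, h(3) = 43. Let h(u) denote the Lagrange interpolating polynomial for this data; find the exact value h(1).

7

Evaluate each Lagrange basis at u = 1:
L_0(1) = (3)·(-1)·(-2)/[(-1)·(-5)·(-6)] = -1/5
L_1(1) = (4)·(-1)·(-2)/[(1)·(-4)·(-5)] = 2/5
L_2(1) = (4)·(3)·(-2)/[(5)·(4)·(-1)] = 6/5
L_3(1) = (4)·(3)·(-1)/[(6)·(5)·(1)] = -2/5
Sum: (-17)·(-1/5) + (-2)·(2/5) + 18·(6/5) + 43·(-2/5) = 7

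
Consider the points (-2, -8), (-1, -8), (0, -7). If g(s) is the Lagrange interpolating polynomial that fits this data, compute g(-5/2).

-61/8

L_0(-5/2) = (-3/2)·(-5/2)/[(-1)·(-2)] = 15/8
L_1(-5/2) = (-1/2)·(-5/2)/[(1)·(-1)] = -5/4
L_2(-5/2) = (-1/2)·(-3/2)/[(2)·(1)] = 3/8
Sum: (-8)·(15/8) + (-8)·(-5/4) + (-7)·(3/8) = -61/8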